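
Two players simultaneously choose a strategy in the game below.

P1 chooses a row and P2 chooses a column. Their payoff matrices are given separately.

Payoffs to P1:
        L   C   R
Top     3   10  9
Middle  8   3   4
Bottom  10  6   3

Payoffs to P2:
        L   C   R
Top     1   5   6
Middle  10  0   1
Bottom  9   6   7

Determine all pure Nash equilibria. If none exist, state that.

Pure-strategy Nash equilibria: (Top, R), (Bottom, L)

Check each profile: it is a Nash equilibrium iff no player can strictly gain by switching unilaterally.
(Top, L): P1 can switch to Middle (3 → 8). Not NE.
(Top, C): P2 can switch to R (5 → 6). Not NE.
(Top, R): P1 gets 9, best alternative 4; P2 gets 6, best alternative 5. No profitable deviation — NE.
(Middle, L): P1 can switch to Bottom (8 → 10). Not NE.
(Middle, C): P1 can switch to Top (3 → 10). Not NE.
(Middle, R): P1 can switch to Top (4 → 9). Not NE.
(Bottom, L): P1 gets 10, best alternative 8; P2 gets 9, best alternative 7. No profitable deviation — NE.
(Bottom, C): P1 can switch to Top (6 → 10). Not NE.
(Bottom, R): P1 can switch to Top (3 → 9). Not NE.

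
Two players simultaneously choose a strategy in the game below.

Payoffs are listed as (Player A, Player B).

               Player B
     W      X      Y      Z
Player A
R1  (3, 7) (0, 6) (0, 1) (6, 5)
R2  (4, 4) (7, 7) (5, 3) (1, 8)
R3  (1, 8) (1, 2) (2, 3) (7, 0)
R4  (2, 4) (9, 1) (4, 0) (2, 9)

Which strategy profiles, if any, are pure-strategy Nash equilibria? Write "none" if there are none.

No pure-strategy Nash equilibrium.

Player A against W: payoffs 3, 4, 1, 2 → best response R2.
Player A against X: payoffs 0, 7, 1, 9 → best response R4.
Player A against Y: payoffs 0, 5, 2, 4 → best response R2.
Player A against Z: payoffs 6, 1, 7, 2 → best response R3.
Player B against R1: payoffs 7, 6, 1, 5 → best response W.
Player B against R2: payoffs 4, 7, 3, 8 → best response Z.
Player B against R3: payoffs 8, 2, 3, 0 → best response W.
Player B against R4: payoffs 4, 1, 0, 9 → best response Z.
No profile is a mutual best response for all players.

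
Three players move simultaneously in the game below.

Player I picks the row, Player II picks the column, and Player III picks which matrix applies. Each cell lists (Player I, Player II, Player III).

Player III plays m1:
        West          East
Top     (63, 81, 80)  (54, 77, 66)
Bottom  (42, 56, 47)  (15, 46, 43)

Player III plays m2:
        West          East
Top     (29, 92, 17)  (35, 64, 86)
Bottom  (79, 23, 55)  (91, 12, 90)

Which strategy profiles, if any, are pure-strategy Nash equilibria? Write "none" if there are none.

(Top, West, m1), (Bottom, West, m2)

Player I against (West, m1): payoffs 63, 42 → best response Top.
Player I against (West, m2): payoffs 29, 79 → best response Bottom.
Player I against (East, m1): payoffs 54, 15 → best response Top.
Player I against (East, m2): payoffs 35, 91 → best response Bottom.
Player II against (Top, m1): payoffs 81, 77 → best response West.
Player II against (Top, m2): payoffs 92, 64 → best response West.
Player II against (Bottom, m1): payoffs 56, 46 → best response West.
Player II against (Bottom, m2): payoffs 23, 12 → best response West.
Player III against (Top, West): payoffs 80, 17 → best response m1.
Player III against (Top, East): payoffs 66, 86 → best response m2.
Player III against (Bottom, West): payoffs 47, 55 → best response m2.
Player III against (Bottom, East): payoffs 43, 90 → best response m2.
Mutual best responses: (Top, West, m1); (Bottom, West, m2).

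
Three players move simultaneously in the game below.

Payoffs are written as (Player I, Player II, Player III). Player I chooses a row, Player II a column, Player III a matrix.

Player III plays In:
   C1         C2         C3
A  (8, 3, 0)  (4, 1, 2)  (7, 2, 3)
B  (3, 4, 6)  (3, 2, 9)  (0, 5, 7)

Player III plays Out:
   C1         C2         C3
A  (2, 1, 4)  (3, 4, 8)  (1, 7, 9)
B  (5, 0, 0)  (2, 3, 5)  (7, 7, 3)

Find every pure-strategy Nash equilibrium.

This game has no pure Nash equilibrium.

Check each profile: it is a Nash equilibrium iff no player can strictly gain by switching unilaterally.
(A, C1, In): Player III can switch to Out (0 → 4). Not NE.
(A, C1, Out): Player I can switch to B (2 → 5). Not NE.
(A, C2, In): Player II can switch to C1 (1 → 3). Not NE.
(A, C2, Out): Player II can switch to C3 (4 → 7). Not NE.
(A, C3, In): Player II can switch to C1 (2 → 3). Not NE.
(A, C3, Out): Player I can switch to B (1 → 7). Not NE.
(B, C1, In): Player I can switch to A (3 → 8). Not NE.
(B, C1, Out): Player II can switch to C2 (0 → 3). Not NE.
(B, C2, In): Player I can switch to A (3 → 4). Not NE.
(B, C2, Out): Player I can switch to A (2 → 3). Not NE.
(B, C3, In): Player I can switch to A (0 → 7). Not NE.
(B, C3, Out): Player III can switch to In (3 → 7). Not NE.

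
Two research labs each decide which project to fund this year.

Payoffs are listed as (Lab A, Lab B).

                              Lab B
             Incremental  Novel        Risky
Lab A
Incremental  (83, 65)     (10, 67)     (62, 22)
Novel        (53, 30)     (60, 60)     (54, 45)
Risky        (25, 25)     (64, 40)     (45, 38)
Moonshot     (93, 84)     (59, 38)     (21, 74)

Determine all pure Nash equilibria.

The pure Nash equilibria are (Risky, Novel); (Moonshot, Incremental).

(Incremental, Incremental): Lab A can switch to Moonshot (83 → 93). Not NE.
(Incremental, Novel): Lab A can switch to Novel (10 → 60). Not NE.
(Incremental, Risky): Lab B can switch to Incremental (22 → 65). Not NE.
(Novel, Incremental): Lab A can switch to Incremental (53 → 83). Not NE.
(Novel, Novel): Lab A can switch to Risky (60 → 64). Not NE.
(Novel, Risky): Lab A can switch to Incremental (54 → 62). Not NE.
(Risky, Incremental): Lab A can switch to Incremental (25 → 83). Not NE.
(Risky, Novel): Lab A gets 64, best alternative 60; Lab B gets 40, best alternative 38. No profitable deviation — NE.
(Risky, Risky): Lab A can switch to Incremental (45 → 62). Not NE.
(Moonshot, Incremental): Lab A gets 93, best alternative 83; Lab B gets 84, best alternative 74. No profitable deviation — NE.
(Moonshot, Novel): Lab A can switch to Novel (59 → 60). Not NE.
(Moonshot, Risky): Lab A can switch to Incremental (21 → 62). Not NE.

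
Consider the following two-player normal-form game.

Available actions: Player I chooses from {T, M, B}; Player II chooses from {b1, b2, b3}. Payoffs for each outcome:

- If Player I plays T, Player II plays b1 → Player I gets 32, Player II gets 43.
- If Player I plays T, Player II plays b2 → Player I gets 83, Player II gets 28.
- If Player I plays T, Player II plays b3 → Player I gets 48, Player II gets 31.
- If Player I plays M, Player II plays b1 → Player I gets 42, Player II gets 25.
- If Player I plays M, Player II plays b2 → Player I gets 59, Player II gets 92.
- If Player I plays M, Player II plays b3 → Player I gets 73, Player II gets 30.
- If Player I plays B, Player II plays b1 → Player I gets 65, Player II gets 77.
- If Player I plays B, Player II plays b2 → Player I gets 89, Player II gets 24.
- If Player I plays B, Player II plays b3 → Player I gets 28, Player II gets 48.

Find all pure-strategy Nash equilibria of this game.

(B, b1)

Mark each player's best response to every combination of opponents' strategies; a profile where every player is best-responding is a pure Nash equilibrium.
Player I against b1: payoffs 32, 42, 65 → best response B.
Player I against b2: payoffs 83, 59, 89 → best response B.
Player I against b3: payoffs 48, 73, 28 → best response M.
Player II against T: payoffs 43, 28, 31 → best response b1.
Player II against M: payoffs 25, 92, 30 → best response b2.
Player II against B: payoffs 77, 24, 48 → best response b1.
Mutual best responses: (B, b1).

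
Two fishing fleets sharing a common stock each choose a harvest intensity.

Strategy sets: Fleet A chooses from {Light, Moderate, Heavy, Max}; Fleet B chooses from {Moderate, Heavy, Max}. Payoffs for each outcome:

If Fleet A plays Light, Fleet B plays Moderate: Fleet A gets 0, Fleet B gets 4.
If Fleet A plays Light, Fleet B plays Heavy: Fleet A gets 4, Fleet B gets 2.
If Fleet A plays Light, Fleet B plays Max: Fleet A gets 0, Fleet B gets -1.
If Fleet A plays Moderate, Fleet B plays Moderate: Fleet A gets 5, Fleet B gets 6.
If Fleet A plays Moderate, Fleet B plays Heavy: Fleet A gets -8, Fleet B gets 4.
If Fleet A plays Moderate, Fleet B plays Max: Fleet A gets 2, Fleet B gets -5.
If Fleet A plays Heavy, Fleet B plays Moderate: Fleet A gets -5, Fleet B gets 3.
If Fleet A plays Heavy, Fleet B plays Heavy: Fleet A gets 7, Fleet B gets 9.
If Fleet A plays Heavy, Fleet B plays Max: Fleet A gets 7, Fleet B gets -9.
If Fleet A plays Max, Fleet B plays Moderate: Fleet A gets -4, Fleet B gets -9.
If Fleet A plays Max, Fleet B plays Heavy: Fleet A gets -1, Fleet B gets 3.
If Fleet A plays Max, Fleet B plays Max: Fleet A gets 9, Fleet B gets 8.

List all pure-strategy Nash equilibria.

Pure-strategy Nash equilibria: (Moderate, Moderate), (Heavy, Heavy), (Max, Max)

Check each profile: it is a Nash equilibrium iff no player can strictly gain by switching unilaterally.
(Light, Moderate): Fleet A can switch to Moderate (0 → 5). Not NE.
(Light, Heavy): Fleet A can switch to Heavy (4 → 7). Not NE.
(Light, Max): Fleet A can switch to Moderate (0 → 2). Not NE.
(Moderate, Moderate): Fleet A gets 5, best alternative 0; Fleet B gets 6, best alternative 4. No profitable deviation — NE.
(Moderate, Heavy): Fleet A can switch to Light (-8 → 4). Not NE.
(Moderate, Max): Fleet A can switch to Heavy (2 → 7). Not NE.
(Heavy, Moderate): Fleet A can switch to Light (-5 → 0). Not NE.
(Heavy, Heavy): Fleet A gets 7, best alternative 4; Fleet B gets 9, best alternative 3. No profitable deviation — NE.
(Heavy, Max): Fleet A can switch to Max (7 → 9). Not NE.
(Max, Moderate): Fleet A can switch to Light (-4 → 0). Not NE.
(Max, Heavy): Fleet A can switch to Light (-1 → 4). Not NE.
(Max, Max): Fleet A gets 9, best alternative 7; Fleet B gets 8, best alternative 3. No profitable deviation — NE.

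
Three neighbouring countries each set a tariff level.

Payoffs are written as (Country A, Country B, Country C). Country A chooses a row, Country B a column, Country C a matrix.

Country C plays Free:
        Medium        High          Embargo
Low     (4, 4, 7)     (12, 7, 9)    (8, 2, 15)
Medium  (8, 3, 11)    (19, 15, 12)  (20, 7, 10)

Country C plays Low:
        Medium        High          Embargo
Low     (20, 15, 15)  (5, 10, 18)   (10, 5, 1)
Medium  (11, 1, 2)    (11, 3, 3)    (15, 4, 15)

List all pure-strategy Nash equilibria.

Pure-strategy Nash equilibria: (Low, Medium, Low), (Medium, High, Free), (Medium, Embargo, Low)

Country A against (Medium, Free): payoffs 4, 8 → best response Medium.
Country A against (Medium, Low): payoffs 20, 11 → best response Low.
Country A against (High, Free): payoffs 12, 19 → best response Medium.
Country A against (High, Low): payoffs 5, 11 → best response Medium.
Country A against (Embargo, Free): payoffs 8, 20 → best response Medium.
Country A against (Embargo, Low): payoffs 10, 15 → best response Medium.
Country B against (Low, Free): payoffs 4, 7, 2 → best response High.
Country B against (Low, Low): payoffs 15, 10, 5 → best response Medium.
Country B against (Medium, Free): payoffs 3, 15, 7 → best response High.
Country B against (Medium, Low): payoffs 1, 3, 4 → best response Embargo.
Country C against (Low, Medium): payoffs 7, 15 → best response Low.
Country C against (Low, High): payoffs 9, 18 → best response Low.
Country C against (Low, Embargo): payoffs 15, 1 → best response Free.
Country C against (Medium, Medium): payoffs 11, 2 → best response Free.
Country C against (Medium, High): payoffs 12, 3 → best response Free.
Country C against (Medium, Embargo): payoffs 10, 15 → best response Low.
Mutual best responses: (Low, Medium, Low); (Medium, High, Free); (Medium, Embargo, Low).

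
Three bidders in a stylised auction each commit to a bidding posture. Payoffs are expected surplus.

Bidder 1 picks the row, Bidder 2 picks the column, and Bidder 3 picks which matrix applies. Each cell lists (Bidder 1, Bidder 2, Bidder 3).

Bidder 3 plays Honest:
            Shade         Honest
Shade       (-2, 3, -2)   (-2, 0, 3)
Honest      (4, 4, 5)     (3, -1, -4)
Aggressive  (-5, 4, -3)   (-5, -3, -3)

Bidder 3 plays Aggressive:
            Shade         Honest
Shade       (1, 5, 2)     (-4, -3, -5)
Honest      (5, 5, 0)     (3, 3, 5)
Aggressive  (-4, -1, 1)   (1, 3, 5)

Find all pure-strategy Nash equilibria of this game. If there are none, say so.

Bidder 1 against (Shade, Honest): payoffs -2, 4, -5 → best response Honest.
Bidder 1 against (Shade, Aggressive): payoffs 1, 5, -4 → best response Honest.
Bidder 1 against (Honest, Honest): payoffs -2, 3, -5 → best response Honest.
Bidder 1 against (Honest, Aggressive): payoffs -4, 3, 1 → best response Honest.
Bidder 2 against (Shade, Honest): payoffs 3, 0 → best response Shade.
Bidder 2 against (Shade, Aggressive): payoffs 5, -3 → best response Shade.
Bidder 2 against (Honest, Honest): payoffs 4, -1 → best response Shade.
Bidder 2 against (Honest, Aggressive): payoffs 5, 3 → best response Shade.
Bidder 2 against (Aggressive, Honest): payoffs 4, -3 → best response Shade.
Bidder 2 against (Aggressive, Aggressive): payoffs -1, 3 → best response Honest.
Bidder 3 against (Shade, Shade): payoffs -2, 2 → best response Aggressive.
Bidder 3 against (Shade, Honest): payoffs 3, -5 → best response Honest.
Bidder 3 against (Honest, Shade): payoffs 5, 0 → best response Honest.
Bidder 3 against (Honest, Honest): payoffs -4, 5 → best response Aggressive.
Bidder 3 against (Aggressive, Shade): payoffs -3, 1 → best response Aggressive.
Bidder 3 against (Aggressive, Honest): payoffs -3, 5 → best response Aggressive.
Mutual best responses: (Honest, Shade, Honest).

(Honest, Shade, Honest)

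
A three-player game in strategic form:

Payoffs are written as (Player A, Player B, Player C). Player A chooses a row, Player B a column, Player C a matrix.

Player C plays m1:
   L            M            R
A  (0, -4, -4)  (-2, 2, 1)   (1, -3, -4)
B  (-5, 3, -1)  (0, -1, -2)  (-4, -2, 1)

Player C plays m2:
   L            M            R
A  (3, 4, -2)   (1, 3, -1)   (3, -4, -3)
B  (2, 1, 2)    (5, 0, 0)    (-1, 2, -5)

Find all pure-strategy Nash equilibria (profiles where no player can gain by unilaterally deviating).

The unique pure-strategy Nash equilibrium is (A, L, m2).

Mark each player's best response to every combination of opponents' strategies; a profile where every player is best-responding is a pure Nash equilibrium.
Player A against (L, m1): payoffs 0, -5 → best response A.
Player A against (L, m2): payoffs 3, 2 → best response A.
Player A against (M, m1): payoffs -2, 0 → best response B.
Player A against (M, m2): payoffs 1, 5 → best response B.
Player A against (R, m1): payoffs 1, -4 → best response A.
Player A against (R, m2): payoffs 3, -1 → best response A.
Player B against (A, m1): payoffs -4, 2, -3 → best response M.
Player B against (A, m2): payoffs 4, 3, -4 → best response L.
Player B against (B, m1): payoffs 3, -1, -2 → best response L.
Player B against (B, m2): payoffs 1, 0, 2 → best response R.
Player C against (A, L): payoffs -4, -2 → best response m2.
Player C against (A, M): payoffs 1, -1 → best response m1.
Player C against (A, R): payoffs -4, -3 → best response m2.
Player C against (B, L): payoffs -1, 2 → best response m2.
Player C against (B, M): payoffs -2, 0 → best response m2.
Player C against (B, R): payoffs 1, -5 → best response m1.
Mutual best responses: (A, L, m2).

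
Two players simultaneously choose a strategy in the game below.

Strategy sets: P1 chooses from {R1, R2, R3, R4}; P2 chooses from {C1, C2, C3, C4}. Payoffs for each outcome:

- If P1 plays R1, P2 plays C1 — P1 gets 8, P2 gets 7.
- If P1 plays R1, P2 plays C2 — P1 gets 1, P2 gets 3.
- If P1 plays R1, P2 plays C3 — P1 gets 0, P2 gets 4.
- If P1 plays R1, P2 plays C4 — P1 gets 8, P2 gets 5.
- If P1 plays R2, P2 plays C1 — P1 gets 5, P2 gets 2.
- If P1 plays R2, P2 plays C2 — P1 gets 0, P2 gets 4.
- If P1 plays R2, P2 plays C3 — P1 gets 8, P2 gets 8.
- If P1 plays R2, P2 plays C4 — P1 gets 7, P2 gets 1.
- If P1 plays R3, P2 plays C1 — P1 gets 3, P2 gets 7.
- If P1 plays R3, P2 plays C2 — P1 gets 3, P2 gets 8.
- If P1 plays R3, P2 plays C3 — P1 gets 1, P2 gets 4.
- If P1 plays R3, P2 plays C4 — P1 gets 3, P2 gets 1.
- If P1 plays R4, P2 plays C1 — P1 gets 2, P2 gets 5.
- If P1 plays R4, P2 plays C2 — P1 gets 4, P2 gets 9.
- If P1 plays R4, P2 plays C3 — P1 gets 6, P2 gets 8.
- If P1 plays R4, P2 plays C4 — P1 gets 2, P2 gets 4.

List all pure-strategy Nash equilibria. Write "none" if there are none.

P1 against C1: payoffs 8, 5, 3, 2 → best response R1.
P1 against C2: payoffs 1, 0, 3, 4 → best response R4.
P1 against C3: payoffs 0, 8, 1, 6 → best response R2.
P1 against C4: payoffs 8, 7, 3, 2 → best response R1.
P2 against R1: payoffs 7, 3, 4, 5 → best response C1.
P2 against R2: payoffs 2, 4, 8, 1 → best response C3.
P2 against R3: payoffs 7, 8, 4, 1 → best response C2.
P2 against R4: payoffs 5, 9, 8, 4 → best response C2.
Mutual best responses: (R1, C1); (R2, C3); (R4, C2).

The pure Nash equilibria are (R1, C1) and (R2, C3) and (R4, C2).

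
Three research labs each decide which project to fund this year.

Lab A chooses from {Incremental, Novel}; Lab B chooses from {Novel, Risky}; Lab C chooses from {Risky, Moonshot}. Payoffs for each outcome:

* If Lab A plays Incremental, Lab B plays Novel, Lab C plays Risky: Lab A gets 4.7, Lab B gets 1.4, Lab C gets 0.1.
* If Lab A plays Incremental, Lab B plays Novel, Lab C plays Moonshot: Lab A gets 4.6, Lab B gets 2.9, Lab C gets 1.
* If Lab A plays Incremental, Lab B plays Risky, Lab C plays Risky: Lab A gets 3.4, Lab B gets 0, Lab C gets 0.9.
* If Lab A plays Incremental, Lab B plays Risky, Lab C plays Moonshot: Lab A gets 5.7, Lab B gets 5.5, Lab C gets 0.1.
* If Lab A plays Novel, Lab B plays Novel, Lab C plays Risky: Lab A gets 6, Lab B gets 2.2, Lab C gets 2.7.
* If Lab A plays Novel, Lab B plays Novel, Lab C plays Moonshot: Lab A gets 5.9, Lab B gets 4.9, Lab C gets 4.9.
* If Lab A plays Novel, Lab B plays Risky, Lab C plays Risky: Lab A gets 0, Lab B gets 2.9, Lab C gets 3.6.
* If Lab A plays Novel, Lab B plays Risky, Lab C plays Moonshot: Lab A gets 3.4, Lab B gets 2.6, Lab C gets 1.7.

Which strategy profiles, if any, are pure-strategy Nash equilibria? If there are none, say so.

Pure NE: (Novel, Novel, Moonshot)

For each strategy profile, look for a profitable unilateral deviation.
(Incremental, Novel, Risky): Lab A can switch to Novel (4.7 → 6). Not NE.
(Incremental, Novel, Moonshot): Lab A can switch to Novel (4.6 → 5.9). Not NE.
(Incremental, Risky, Risky): Lab B can switch to Novel (0 → 1.4). Not NE.
(Incremental, Risky, Moonshot): Lab C can switch to Risky (0.1 → 0.9). Not NE.
(Novel, Novel, Risky): Lab B can switch to Risky (2.2 → 2.9). Not NE.
(Novel, Novel, Moonshot): Lab A gets 5.9, best alternative 4.6; Lab B gets 4.9, best alternative 2.6; Lab C gets 4.9, best alternative 2.7. No profitable deviation — NE.
(Novel, Risky, Risky): Lab A can switch to Incremental (0 → 3.4). Not NE.
(Novel, Risky, Moonshot): Lab A can switch to Incremental (3.4 → 5.7). Not NE.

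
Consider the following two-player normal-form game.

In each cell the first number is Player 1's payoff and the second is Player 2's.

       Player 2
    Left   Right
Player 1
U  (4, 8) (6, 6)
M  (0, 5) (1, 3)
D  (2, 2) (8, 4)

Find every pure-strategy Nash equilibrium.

For each strategy profile, look for a profitable unilateral deviation.
(U, Left): Player 1 gets 4, best alternative 2; Player 2 gets 8, best alternative 6. No profitable deviation — NE.
(U, Right): Player 1 can switch to D (6 → 8). Not NE.
(M, Left): Player 1 can switch to U (0 → 4). Not NE.
(M, Right): Player 1 can switch to U (1 → 6). Not NE.
(D, Left): Player 1 can switch to U (2 → 4). Not NE.
(D, Right): Player 1 gets 8, best alternative 6; Player 2 gets 4, best alternative 2. No profitable deviation — NE.

Pure-strategy Nash equilibria: (U, Left) and (D, Right)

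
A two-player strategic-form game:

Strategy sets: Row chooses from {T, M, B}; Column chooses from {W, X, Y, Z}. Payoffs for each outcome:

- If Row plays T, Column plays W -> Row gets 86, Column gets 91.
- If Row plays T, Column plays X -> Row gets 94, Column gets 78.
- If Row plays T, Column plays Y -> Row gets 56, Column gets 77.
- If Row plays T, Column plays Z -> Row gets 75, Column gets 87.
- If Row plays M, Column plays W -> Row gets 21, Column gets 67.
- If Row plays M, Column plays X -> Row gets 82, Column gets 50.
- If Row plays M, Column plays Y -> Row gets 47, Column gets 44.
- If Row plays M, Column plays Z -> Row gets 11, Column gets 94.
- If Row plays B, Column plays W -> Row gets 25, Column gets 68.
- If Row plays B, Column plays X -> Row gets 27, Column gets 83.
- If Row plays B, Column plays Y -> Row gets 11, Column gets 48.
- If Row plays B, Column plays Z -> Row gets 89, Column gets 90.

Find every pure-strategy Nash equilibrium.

Pure-strategy Nash equilibria: (T, W); (B, Z)

Row against W: payoffs 86, 21, 25 → best response T.
Row against X: payoffs 94, 82, 27 → best response T.
Row against Y: payoffs 56, 47, 11 → best response T.
Row against Z: payoffs 75, 11, 89 → best response B.
Column against T: payoffs 91, 78, 77, 87 → best response W.
Column against M: payoffs 67, 50, 44, 94 → best response Z.
Column against B: payoffs 68, 83, 48, 90 → best response Z.
Mutual best responses: (T, W); (B, Z).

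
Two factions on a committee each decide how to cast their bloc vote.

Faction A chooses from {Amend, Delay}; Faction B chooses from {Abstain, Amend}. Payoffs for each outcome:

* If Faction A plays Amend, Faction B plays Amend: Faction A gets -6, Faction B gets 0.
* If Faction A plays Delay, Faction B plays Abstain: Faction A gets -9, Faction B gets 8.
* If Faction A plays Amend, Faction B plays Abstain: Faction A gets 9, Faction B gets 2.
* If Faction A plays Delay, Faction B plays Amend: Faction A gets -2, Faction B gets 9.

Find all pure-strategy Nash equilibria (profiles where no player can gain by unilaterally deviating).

For each player, find the best response to each opponent profile; mutual best responses are the pure NE.
Faction A against Abstain: payoffs 9, -9 → best response Amend.
Faction A against Amend: payoffs -6, -2 → best response Delay.
Faction B against Amend: payoffs 2, 0 → best response Abstain.
Faction B against Delay: payoffs 8, 9 → best response Amend.
Mutual best responses: (Amend, Abstain); (Delay, Amend).

Pure-strategy Nash equilibria: (Amend, Abstain); (Delay, Amend)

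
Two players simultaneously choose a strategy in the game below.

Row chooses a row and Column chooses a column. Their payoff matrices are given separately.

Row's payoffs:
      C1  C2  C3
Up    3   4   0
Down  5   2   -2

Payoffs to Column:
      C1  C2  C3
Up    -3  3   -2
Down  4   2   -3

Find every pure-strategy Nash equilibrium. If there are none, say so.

The pure Nash equilibria are (Up, C2); (Down, C1).

Row against C1: payoffs 3, 5 → best response Down.
Row against C2: payoffs 4, 2 → best response Up.
Row against C3: payoffs 0, -2 → best response Up.
Column against Up: payoffs -3, 3, -2 → best response C2.
Column against Down: payoffs 4, 2, -3 → best response C1.
Mutual best responses: (Up, C2); (Down, C1).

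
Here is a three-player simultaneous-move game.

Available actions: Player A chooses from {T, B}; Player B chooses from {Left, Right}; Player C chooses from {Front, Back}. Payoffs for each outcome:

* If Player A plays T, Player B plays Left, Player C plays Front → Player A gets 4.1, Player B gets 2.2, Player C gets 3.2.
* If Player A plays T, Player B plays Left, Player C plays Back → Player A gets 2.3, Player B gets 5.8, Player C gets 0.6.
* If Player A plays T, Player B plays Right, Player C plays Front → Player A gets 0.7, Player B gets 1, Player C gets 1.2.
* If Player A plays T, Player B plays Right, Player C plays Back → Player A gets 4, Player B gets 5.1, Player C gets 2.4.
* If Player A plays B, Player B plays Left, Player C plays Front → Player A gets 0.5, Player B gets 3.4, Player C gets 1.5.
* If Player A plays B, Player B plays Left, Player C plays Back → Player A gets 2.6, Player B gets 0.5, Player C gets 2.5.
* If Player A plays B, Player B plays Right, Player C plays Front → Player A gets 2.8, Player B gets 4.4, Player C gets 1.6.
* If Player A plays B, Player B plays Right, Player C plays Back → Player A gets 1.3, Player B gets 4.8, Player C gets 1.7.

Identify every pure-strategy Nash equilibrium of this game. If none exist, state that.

(T, Left, Front)

Player A against (Left, Front): payoffs 4.1, 0.5 → best response T.
Player A against (Left, Back): payoffs 2.3, 2.6 → best response B.
Player A against (Right, Front): payoffs 0.7, 2.8 → best response B.
Player A against (Right, Back): payoffs 4, 1.3 → best response T.
Player B against (T, Front): payoffs 2.2, 1 → best response Left.
Player B against (T, Back): payoffs 5.8, 5.1 → best response Left.
Player B against (B, Front): payoffs 3.4, 4.4 → best response Right.
Player B against (B, Back): payoffs 0.5, 4.8 → best response Right.
Player C against (T, Left): payoffs 3.2, 0.6 → best response Front.
Player C against (T, Right): payoffs 1.2, 2.4 → best response Back.
Player C against (B, Left): payoffs 1.5, 2.5 → best response Back.
Player C against (B, Right): payoffs 1.6, 1.7 → best response Back.
Mutual best responses: (T, Left, Front).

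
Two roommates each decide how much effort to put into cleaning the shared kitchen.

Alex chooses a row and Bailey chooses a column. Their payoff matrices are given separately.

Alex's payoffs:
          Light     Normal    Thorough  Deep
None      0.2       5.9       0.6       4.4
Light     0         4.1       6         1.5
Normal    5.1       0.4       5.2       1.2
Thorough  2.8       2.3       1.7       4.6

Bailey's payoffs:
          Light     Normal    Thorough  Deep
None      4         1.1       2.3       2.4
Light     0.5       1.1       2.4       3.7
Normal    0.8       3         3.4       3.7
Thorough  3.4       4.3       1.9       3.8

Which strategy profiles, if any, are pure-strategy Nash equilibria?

Alex against Light: payoffs 0.2, 0, 5.1, 2.8 → best response Normal.
Alex against Normal: payoffs 5.9, 4.1, 0.4, 2.3 → best response None.
Alex against Thorough: payoffs 0.6, 6, 5.2, 1.7 → best response Light.
Alex against Deep: payoffs 4.4, 1.5, 1.2, 4.6 → best response Thorough.
Bailey against None: payoffs 4, 1.1, 2.3, 2.4 → best response Light.
Bailey against Light: payoffs 0.5, 1.1, 2.4, 3.7 → best response Deep.
Bailey against Normal: payoffs 0.8, 3, 3.4, 3.7 → best response Deep.
Bailey against Thorough: payoffs 3.4, 4.3, 1.9, 3.8 → best response Normal.
No profile is a mutual best response for all players.

No pure-strategy Nash equilibrium.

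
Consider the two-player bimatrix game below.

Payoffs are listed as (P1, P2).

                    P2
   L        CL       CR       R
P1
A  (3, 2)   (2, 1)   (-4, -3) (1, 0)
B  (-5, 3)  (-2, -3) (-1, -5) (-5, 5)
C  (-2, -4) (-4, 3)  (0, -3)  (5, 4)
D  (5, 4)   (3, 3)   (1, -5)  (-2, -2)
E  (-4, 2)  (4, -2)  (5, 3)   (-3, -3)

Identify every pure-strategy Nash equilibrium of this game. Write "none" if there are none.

(C, R) and (D, L) and (E, CR)

Mark each player's best response to every combination of opponents' strategies; a profile where every player is best-responding is a pure Nash equilibrium.
P1 against L: payoffs 3, -5, -2, 5, -4 → best response D.
P1 against CL: payoffs 2, -2, -4, 3, 4 → best response E.
P1 against CR: payoffs -4, -1, 0, 1, 5 → best response E.
P1 against R: payoffs 1, -5, 5, -2, -3 → best response C.
P2 against A: payoffs 2, 1, -3, 0 → best response L.
P2 against B: payoffs 3, -3, -5, 5 → best response R.
P2 against C: payoffs -4, 3, -3, 4 → best response R.
P2 against D: payoffs 4, 3, -5, -2 → best response L.
P2 against E: payoffs 2, -2, 3, -3 → best response CR.
Mutual best responses: (C, R); (D, L); (E, CR).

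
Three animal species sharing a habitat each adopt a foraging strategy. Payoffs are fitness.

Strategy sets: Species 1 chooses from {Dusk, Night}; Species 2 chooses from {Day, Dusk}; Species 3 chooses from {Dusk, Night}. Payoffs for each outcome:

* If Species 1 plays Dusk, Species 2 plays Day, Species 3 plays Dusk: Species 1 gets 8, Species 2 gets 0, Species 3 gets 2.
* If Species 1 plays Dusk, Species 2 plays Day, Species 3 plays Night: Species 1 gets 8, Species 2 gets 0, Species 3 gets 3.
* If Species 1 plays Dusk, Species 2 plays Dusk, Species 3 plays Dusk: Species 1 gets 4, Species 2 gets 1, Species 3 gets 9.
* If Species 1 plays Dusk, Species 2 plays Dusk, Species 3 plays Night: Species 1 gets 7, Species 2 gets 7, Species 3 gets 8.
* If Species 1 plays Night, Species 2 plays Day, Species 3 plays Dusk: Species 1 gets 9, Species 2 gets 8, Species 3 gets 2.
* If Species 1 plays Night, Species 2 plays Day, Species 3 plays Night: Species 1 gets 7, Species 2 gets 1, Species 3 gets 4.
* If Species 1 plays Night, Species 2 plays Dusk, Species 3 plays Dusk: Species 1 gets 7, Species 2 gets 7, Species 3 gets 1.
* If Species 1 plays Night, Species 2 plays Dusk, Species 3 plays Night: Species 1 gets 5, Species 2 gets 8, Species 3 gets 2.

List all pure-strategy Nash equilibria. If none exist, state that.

Species 1 against (Day, Dusk): payoffs 8, 9 → best response Night.
Species 1 against (Day, Night): payoffs 8, 7 → best response Dusk.
Species 1 against (Dusk, Dusk): payoffs 4, 7 → best response Night.
Species 1 against (Dusk, Night): payoffs 7, 5 → best response Dusk.
Species 2 against (Dusk, Dusk): payoffs 0, 1 → best response Dusk.
Species 2 against (Dusk, Night): payoffs 0, 7 → best response Dusk.
Species 2 against (Night, Dusk): payoffs 8, 7 → best response Day.
Species 2 against (Night, Night): payoffs 1, 8 → best response Dusk.
Species 3 against (Dusk, Day): payoffs 2, 3 → best response Night.
Species 3 against (Dusk, Dusk): payoffs 9, 8 → best response Dusk.
Species 3 against (Night, Day): payoffs 2, 4 → best response Night.
Species 3 against (Night, Dusk): payoffs 1, 2 → best response Night.
No profile is a mutual best response for all players.

No pure-strategy Nash equilibrium.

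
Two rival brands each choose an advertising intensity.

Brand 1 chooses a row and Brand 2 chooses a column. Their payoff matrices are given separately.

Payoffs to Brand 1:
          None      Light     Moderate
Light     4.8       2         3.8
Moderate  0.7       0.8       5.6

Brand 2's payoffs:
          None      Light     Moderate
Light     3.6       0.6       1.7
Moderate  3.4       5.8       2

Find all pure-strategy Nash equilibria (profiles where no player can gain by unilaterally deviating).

(Light, None): Brand 1 gets 4.8, best alternative 0.7; Brand 2 gets 3.6, best alternative 1.7. No profitable deviation — NE.
(Light, Light): Brand 2 can switch to None (0.6 → 3.6). Not NE.
(Light, Moderate): Brand 1 can switch to Moderate (3.8 → 5.6). Not NE.
(Moderate, None): Brand 1 can switch to Light (0.7 → 4.8). Not NE.
(Moderate, Light): Brand 1 can switch to Light (0.8 → 2). Not NE.
(Moderate, Moderate): Brand 2 can switch to None (2 → 3.4). Not NE.

Pure NE: (Light, None)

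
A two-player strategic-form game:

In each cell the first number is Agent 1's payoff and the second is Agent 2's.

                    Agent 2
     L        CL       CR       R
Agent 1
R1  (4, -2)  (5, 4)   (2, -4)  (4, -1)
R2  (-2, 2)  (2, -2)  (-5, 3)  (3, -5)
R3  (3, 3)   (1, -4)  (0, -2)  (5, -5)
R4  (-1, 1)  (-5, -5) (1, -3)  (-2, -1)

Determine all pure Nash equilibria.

(R1, CL)

For each strategy profile, look for a profitable unilateral deviation.
(R1, L): Agent 2 can switch to CL (-2 → 4). Not NE.
(R1, CL): Agent 1 gets 5, best alternative 2; Agent 2 gets 4, best alternative -1. No profitable deviation — NE.
(R1, CR): Agent 2 can switch to L (-4 → -2). Not NE.
(R1, R): Agent 1 can switch to R3 (4 → 5). Not NE.
(R2, L): Agent 1 can switch to R1 (-2 → 4). Not NE.
(R2, CL): Agent 1 can switch to R1 (2 → 5). Not NE.
(R2, CR): Agent 1 can switch to R1 (-5 → 2). Not NE.
(The remaining 9 profiles each have a profitable deviation by the same check.)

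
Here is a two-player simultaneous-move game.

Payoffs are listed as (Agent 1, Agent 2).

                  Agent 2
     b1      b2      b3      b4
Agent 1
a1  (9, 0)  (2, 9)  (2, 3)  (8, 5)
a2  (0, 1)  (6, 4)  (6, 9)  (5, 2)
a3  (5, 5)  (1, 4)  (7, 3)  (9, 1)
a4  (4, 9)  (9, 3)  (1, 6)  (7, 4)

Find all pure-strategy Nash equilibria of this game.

Agent 1 against b1: payoffs 9, 0, 5, 4 → best response a1.
Agent 1 against b2: payoffs 2, 6, 1, 9 → best response a4.
Agent 1 against b3: payoffs 2, 6, 7, 1 → best response a3.
Agent 1 against b4: payoffs 8, 5, 9, 7 → best response a3.
Agent 2 against a1: payoffs 0, 9, 3, 5 → best response b2.
Agent 2 against a2: payoffs 1, 4, 9, 2 → best response b3.
Agent 2 against a3: payoffs 5, 4, 3, 1 → best response b1.
Agent 2 against a4: payoffs 9, 3, 6, 4 → best response b1.
No profile is a mutual best response for all players.

No pure-strategy Nash equilibrium.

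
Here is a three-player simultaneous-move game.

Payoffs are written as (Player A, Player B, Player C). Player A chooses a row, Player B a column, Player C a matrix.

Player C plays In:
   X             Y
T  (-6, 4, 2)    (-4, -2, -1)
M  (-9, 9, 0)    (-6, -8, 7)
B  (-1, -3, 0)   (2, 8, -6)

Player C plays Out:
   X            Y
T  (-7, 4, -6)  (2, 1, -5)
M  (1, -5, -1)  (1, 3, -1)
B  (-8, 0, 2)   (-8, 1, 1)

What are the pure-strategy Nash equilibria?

Player A against (X, In): payoffs -6, -9, -1 → best response B.
Player A against (X, Out): payoffs -7, 1, -8 → best response M.
Player A against (Y, In): payoffs -4, -6, 2 → best response B.
Player A against (Y, Out): payoffs 2, 1, -8 → best response T.
Player B against (T, In): payoffs 4, -2 → best response X.
Player B against (T, Out): payoffs 4, 1 → best response X.
Player B against (M, In): payoffs 9, -8 → best response X.
Player B against (M, Out): payoffs -5, 3 → best response Y.
Player B against (B, In): payoffs -3, 8 → best response Y.
Player B against (B, Out): payoffs 0, 1 → best response Y.
Player C against (T, X): payoffs 2, -6 → best response In.
Player C against (T, Y): payoffs -1, -5 → best response In.
Player C against (M, X): payoffs 0, -1 → best response In.
Player C against (M, Y): payoffs 7, -1 → best response In.
Player C against (B, X): payoffs 0, 2 → best response Out.
Player C against (B, Y): payoffs -6, 1 → best response Out.
No profile is a mutual best response for all players.

This game has no pure Nash equilibrium.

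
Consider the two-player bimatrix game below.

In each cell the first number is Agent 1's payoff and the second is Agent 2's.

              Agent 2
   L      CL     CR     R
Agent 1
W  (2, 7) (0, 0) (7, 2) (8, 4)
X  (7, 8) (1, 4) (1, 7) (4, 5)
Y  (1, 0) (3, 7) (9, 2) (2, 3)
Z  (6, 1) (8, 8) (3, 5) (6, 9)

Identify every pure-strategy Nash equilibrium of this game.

For each player, find the best response to each opponent profile; mutual best responses are the pure NE.
Agent 1 against L: payoffs 2, 7, 1, 6 → best response X.
Agent 1 against CL: payoffs 0, 1, 3, 8 → best response Z.
Agent 1 against CR: payoffs 7, 1, 9, 3 → best response Y.
Agent 1 against R: payoffs 8, 4, 2, 6 → best response W.
Agent 2 against W: payoffs 7, 0, 2, 4 → best response L.
Agent 2 against X: payoffs 8, 4, 7, 5 → best response L.
Agent 2 against Y: payoffs 0, 7, 2, 3 → best response CL.
Agent 2 against Z: payoffs 1, 8, 5, 9 → best response R.
Mutual best responses: (X, L).

(X, L)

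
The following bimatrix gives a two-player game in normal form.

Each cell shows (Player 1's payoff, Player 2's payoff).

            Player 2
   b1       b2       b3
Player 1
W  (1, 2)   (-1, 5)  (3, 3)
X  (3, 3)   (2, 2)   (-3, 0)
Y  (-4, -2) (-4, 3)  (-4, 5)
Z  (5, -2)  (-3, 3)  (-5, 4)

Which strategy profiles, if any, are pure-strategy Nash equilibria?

For each player, find the best response to each opponent profile; mutual best responses are the pure NE.
Player 1 against b1: payoffs 1, 3, -4, 5 → best response Z.
Player 1 against b2: payoffs -1, 2, -4, -3 → best response X.
Player 1 against b3: payoffs 3, -3, -4, -5 → best response W.
Player 2 against W: payoffs 2, 5, 3 → best response b2.
Player 2 against X: payoffs 3, 2, 0 → best response b1.
Player 2 against Y: payoffs -2, 3, 5 → best response b3.
Player 2 against Z: payoffs -2, 3, 4 → best response b3.
No profile is a mutual best response for all players.

There is no pure-strategy Nash equilibrium.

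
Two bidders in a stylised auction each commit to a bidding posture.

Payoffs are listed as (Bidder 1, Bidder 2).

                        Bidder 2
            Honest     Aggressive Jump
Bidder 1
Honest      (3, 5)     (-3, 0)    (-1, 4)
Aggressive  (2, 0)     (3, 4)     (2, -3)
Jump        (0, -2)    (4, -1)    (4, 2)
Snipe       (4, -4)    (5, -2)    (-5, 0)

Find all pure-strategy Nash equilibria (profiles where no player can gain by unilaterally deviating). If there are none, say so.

(Honest, Honest): Bidder 1 can switch to Snipe (3 → 4). Not NE.
(Honest, Aggressive): Bidder 1 can switch to Aggressive (-3 → 3). Not NE.
(Honest, Jump): Bidder 1 can switch to Aggressive (-1 → 2). Not NE.
(Aggressive, Honest): Bidder 1 can switch to Honest (2 → 3). Not NE.
(Aggressive, Aggressive): Bidder 1 can switch to Jump (3 → 4). Not NE.
(Aggressive, Jump): Bidder 1 can switch to Jump (2 → 4). Not NE.
(Jump, Jump): Bidder 1 gets 4, best alternative 2; Bidder 2 gets 2, best alternative -1. No profitable deviation — NE.
(The remaining 5 profiles each have a profitable deviation by the same check.)

(Jump, Jump)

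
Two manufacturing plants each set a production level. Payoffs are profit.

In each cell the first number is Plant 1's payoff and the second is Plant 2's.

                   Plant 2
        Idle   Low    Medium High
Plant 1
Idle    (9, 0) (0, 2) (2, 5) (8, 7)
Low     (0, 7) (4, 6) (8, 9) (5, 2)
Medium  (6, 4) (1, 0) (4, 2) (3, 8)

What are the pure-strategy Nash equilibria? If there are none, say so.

The pure Nash equilibria are (Idle, High), (Low, Medium).

(Idle, Idle): Plant 2 can switch to Low (0 → 2). Not NE.
(Idle, Low): Plant 1 can switch to Low (0 → 4). Not NE.
(Idle, Medium): Plant 1 can switch to Low (2 → 8). Not NE.
(Idle, High): Plant 1 gets 8, best alternative 5; Plant 2 gets 7, best alternative 5. No profitable deviation — NE.
(Low, Idle): Plant 1 can switch to Idle (0 → 9). Not NE.
(Low, Low): Plant 2 can switch to Idle (6 → 7). Not NE.
(Low, Medium): Plant 1 gets 8, best alternative 4; Plant 2 gets 9, best alternative 7. No profitable deviation — NE.
(Low, High): Plant 1 can switch to Idle (5 → 8). Not NE.
(The remaining 4 profiles each have a profitable deviation by the same check.)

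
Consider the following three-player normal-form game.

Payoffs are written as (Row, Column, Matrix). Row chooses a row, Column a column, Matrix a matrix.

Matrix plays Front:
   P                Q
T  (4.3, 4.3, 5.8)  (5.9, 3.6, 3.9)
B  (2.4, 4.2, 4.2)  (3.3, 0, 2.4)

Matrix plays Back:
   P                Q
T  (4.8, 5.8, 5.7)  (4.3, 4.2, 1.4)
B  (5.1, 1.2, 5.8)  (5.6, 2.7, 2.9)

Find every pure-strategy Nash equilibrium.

Row against (P, Front): payoffs 4.3, 2.4 → best response T.
Row against (P, Back): payoffs 4.8, 5.1 → best response B.
Row against (Q, Front): payoffs 5.9, 3.3 → best response T.
Row against (Q, Back): payoffs 4.3, 5.6 → best response B.
Column against (T, Front): payoffs 4.3, 3.6 → best response P.
Column against (T, Back): payoffs 5.8, 4.2 → best response P.
Column against (B, Front): payoffs 4.2, 0 → best response P.
Column against (B, Back): payoffs 1.2, 2.7 → best response Q.
Matrix against (T, P): payoffs 5.8, 5.7 → best response Front.
Matrix against (T, Q): payoffs 3.9, 1.4 → best response Front.
Matrix against (B, P): payoffs 4.2, 5.8 → best response Back.
Matrix against (B, Q): payoffs 2.4, 2.9 → best response Back.
Mutual best responses: (T, P, Front); (B, Q, Back).

Pure-strategy Nash equilibria: (T, P, Front); (B, Q, Back)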